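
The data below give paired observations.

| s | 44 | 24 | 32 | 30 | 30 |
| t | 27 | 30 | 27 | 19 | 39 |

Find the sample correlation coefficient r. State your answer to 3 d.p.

n = 5, Σs = 160, Σt = 142, Σs² = 5336, Σt² = 4240, Σst = 4512
nΣst − ΣsΣt = 22560 − 22720 = -160
nΣs² − (Σs)² = 26680 − 25600 = 1080; nΣt² − (Σt)² = 21200 − 20164 = 1036
r = -160 / √(1080 × 1036) = -160 / 1057.7712 ≈ -0.151

-0.151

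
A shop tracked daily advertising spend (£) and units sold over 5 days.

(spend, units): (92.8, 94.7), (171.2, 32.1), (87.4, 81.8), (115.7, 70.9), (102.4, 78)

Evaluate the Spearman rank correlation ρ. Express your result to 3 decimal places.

-0.900

Rank spend: 2, 5, 1, 4, 3
Rank units: 5, 1, 4, 2, 3
d = rank(spend) − rank(units): -3, 4, -3, 2, 0; Σd² = 38
ρ = 1 − 6Σd² / [n(n²−1)] = 1 − 6×38 / (5×24) = 1 − 228/120 ≈ -0.900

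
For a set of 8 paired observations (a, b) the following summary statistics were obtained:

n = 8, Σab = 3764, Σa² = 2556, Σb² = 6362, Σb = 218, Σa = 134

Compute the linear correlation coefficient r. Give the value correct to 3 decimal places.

0.310

r = (nΣab − ΣaΣb) / √[(nΣa² − (Σa)²)(nΣb² − (Σb)²)]
Numerator: 8×3764 − 134×218 = 900
Denominator: √[(20448 − 17956)(50896 − 47524)] = √[2492 × 3372] = 2898.7970
r = 900 / 2898.7970 ≈ 0.310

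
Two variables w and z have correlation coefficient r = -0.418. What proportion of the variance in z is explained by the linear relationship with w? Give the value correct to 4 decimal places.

r² = (-0.418)² = 0.1747

0.1747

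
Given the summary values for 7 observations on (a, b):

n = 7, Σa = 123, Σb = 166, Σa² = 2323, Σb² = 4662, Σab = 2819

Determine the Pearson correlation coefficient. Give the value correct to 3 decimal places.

r = (nΣab − ΣaΣb) / √[(nΣa² − (Σa)²)(nΣb² − (Σb)²)]
Numerator: 7×2819 − 123×166 = -685
Denominator: √[(16261 − 15129)(32634 − 27556)] = √[1132 × 5078] = 2397.5604
r = -685 / 2397.5604 ≈ -0.286

-0.286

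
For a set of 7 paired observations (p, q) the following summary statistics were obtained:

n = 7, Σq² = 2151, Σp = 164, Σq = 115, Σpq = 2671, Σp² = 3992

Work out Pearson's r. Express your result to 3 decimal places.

r = (nΣpq − ΣpΣq) / √[(nΣp² − (Σp)²)(nΣq² − (Σq)²)]
Numerator: 7×2671 − 164×115 = -163
Denominator: √[(27944 − 26896)(15057 − 13225)] = √[1048 × 1832] = 1385.6176
r = -163 / 1385.6176 ≈ -0.118

-0.118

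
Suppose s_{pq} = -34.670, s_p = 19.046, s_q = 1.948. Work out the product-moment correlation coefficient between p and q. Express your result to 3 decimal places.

-0.934

r = Cov(p,q) / (s_p · s_q) = -34.670 / (19.046 × 1.948)
  = -34.670 / 37.1016 ≈ -0.934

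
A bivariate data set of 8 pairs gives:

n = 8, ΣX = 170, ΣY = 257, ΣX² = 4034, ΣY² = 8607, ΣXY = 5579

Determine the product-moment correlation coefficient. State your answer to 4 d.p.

0.3062

r = (nΣXY − ΣXΣY) / √[(nΣX² − (ΣX)²)(nΣY² − (ΣY)²)]
Numerator: 8×5579 − 170×257 = 942
Denominator: √[(32272 − 28900)(68856 − 66049)] = √[3372 × 2807] = 3076.5572
r = 942 / 3076.5572 ≈ 0.3062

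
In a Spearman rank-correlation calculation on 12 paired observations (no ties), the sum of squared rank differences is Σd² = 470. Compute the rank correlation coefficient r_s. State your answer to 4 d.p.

-0.6434

ρ = 1 − 6Σd² / [n(n²−1)] = 1 − 6×470 / (12×143)
  = 1 − 2820/1716 = 1 − 1.64336 ≈ -0.6434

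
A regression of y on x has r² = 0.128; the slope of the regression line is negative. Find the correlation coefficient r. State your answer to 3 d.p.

|r| = √0.128 = 0.358
The association is negative, so r = −0.358.

-0.358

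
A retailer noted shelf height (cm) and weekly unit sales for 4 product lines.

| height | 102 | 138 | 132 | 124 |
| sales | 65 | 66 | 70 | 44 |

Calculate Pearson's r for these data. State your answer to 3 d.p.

0.098

n = 4, Σx = 496, Σy = 245, Σx² = 62248, Σy² = 15417, Σxy = 30434
nΣxy − ΣxΣy = 121736 − 121520 = 216
nΣx² − (Σx)² = 248992 − 246016 = 2976; nΣy² − (Σy)² = 61668 − 60025 = 1643
r = 216 / √(2976 × 1643) = 216 / 2211.2368 ≈ 0.098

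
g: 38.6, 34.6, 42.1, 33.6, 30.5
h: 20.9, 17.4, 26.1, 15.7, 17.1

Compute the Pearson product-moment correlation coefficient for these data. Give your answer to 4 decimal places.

0.9124

n = 5, Σg = 179.4, Σh = 97.2, Σg² = 6518.74, Σh² = 1959.68, Σgh = 3556.66
nΣgh − ΣgΣh = 17783.3 − 17437.68 = 345.62
nΣg² − (Σg)² = 32593.7 − 32184.36 = 409.34; nΣh² − (Σh)² = 9798.4 − 9447.84 = 350.56
r = 345.62 / √(409.34 × 350.56) = 345.62 / 378.8116 ≈ 0.9124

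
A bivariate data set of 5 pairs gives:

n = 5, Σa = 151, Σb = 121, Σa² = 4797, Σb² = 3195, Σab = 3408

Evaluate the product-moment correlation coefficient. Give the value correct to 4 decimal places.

-0.9795

r = (nΣab − ΣaΣb) / √[(nΣa² − (Σa)²)(nΣb² − (Σb)²)]
Numerator: 5×3408 − 151×121 = -1231
Denominator: √[(23985 − 22801)(15975 − 14641)] = √[1184 × 1334] = 1256.7641
r = -1231 / 1256.7641 ≈ -0.9795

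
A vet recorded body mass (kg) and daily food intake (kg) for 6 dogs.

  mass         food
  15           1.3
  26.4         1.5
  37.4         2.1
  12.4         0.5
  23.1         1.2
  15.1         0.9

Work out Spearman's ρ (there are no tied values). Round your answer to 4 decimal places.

0.8286

Rank mass: 2, 5, 6, 1, 4, 3
Rank food: 4, 5, 6, 1, 3, 2
d = rank(mass) − rank(food): -2, 0, 0, 0, 1, 1; Σd² = 6
ρ = 1 − 6Σd² / [n(n²−1)] = 1 − 6×6 / (6×35) = 1 − 36/210 ≈ 0.8286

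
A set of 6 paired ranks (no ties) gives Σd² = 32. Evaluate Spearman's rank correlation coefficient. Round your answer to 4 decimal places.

ρ = 1 − 6Σd² / [n(n²−1)] = 1 − 6×32 / (6×35)
  = 1 − 192/210 = 1 − 0.91429 ≈ 0.0857

0.0857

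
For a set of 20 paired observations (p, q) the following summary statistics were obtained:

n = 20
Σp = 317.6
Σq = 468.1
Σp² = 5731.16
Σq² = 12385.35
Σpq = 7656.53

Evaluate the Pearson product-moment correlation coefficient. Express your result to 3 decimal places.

r = (nΣpq − ΣpΣq) / √[(nΣp² − (Σp)²)(nΣq² − (Σq)²)]
Numerator: 20×7656.53 − 317.6×468.1 = 4462.04
Denominator: √[(114623.2 − 100869.76)(247707 − 219117.61)] = √[13753.44 × 28589.39] = 19829.3333
r = 4462.04 / 19829.3333 ≈ 0.225

0.225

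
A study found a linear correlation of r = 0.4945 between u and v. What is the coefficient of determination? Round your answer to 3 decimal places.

0.245

r² = (0.4945)² = 0.245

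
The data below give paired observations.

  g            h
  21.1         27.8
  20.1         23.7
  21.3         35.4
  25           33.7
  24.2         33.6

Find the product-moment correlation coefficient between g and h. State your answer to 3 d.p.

n = 5, Σg = 111.7, Σh = 154.2, Σg² = 2513.55, Σh² = 4852.34, Σgh = 3472.59
nΣgh − ΣgΣh = 17362.95 − 17224.14 = 138.81
nΣg² − (Σg)² = 12567.75 − 12476.89 = 90.86; nΣh² − (Σh)² = 24261.7 − 23777.64 = 484.06
r = 138.81 / √(90.86 × 484.06) = 138.81 / 209.7181 ≈ 0.662

0.662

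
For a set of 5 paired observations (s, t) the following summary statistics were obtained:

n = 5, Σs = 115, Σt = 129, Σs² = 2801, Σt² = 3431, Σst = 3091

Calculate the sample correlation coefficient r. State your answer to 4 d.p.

0.9792

r = (nΣst − ΣsΣt) / √[(nΣs² − (Σs)²)(nΣt² − (Σt)²)]
Numerator: 5×3091 − 115×129 = 620
Denominator: √[(14005 − 13225)(17155 − 16641)] = √[780 × 514] = 633.1824
r = 620 / 633.1824 ≈ 0.9792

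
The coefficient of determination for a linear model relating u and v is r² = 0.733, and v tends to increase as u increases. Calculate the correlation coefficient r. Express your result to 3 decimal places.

0.856

|r| = √0.733 = 0.856
The association is positive, so r = 0.856.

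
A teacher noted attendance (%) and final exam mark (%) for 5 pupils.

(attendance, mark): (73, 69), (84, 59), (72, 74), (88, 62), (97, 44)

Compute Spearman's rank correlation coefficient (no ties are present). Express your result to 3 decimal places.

-0.900

Rank attendance: 2, 3, 1, 4, 5
Rank mark: 4, 2, 5, 3, 1
d = rank(attendance) − rank(mark): -2, 1, -4, 1, 4; Σd² = 38
ρ = 1 − 6Σd² / [n(n²−1)] = 1 − 6×38 / (5×24) = 1 − 228/120 ≈ -0.900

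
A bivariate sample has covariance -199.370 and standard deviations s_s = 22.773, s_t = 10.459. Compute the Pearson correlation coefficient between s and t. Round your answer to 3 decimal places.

r = Cov(s,t) / (s_s · s_t) = -199.370 / (22.773 × 10.459)
  = -199.370 / 238.1828 ≈ -0.837

-0.837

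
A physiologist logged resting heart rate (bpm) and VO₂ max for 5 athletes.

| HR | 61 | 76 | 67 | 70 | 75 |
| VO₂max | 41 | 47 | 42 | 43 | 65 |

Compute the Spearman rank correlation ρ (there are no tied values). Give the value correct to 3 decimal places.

0.900

Rank HR: 1, 5, 2, 3, 4
Rank VO₂max: 1, 4, 2, 3, 5
d = rank(HR) − rank(VO₂max): 0, 1, 0, 0, -1; Σd² = 2
ρ = 1 − 6Σd² / [n(n²−1)] = 1 − 6×2 / (5×24) = 1 − 12/120 ≈ 0.900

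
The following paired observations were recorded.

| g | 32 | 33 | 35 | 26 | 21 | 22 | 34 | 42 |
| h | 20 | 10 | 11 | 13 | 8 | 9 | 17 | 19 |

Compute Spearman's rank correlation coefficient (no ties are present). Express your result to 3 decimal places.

0.595

Rank g: 4, 5, 7, 3, 1, 2, 6, 8
Rank h: 8, 3, 4, 5, 1, 2, 6, 7
d = rank(g) − rank(h): -4, 2, 3, -2, 0, 0, 0, 1; Σd² = 34
ρ = 1 − 6Σd² / [n(n²−1)] = 1 − 6×34 / (8×63) = 1 − 204/504 ≈ 0.595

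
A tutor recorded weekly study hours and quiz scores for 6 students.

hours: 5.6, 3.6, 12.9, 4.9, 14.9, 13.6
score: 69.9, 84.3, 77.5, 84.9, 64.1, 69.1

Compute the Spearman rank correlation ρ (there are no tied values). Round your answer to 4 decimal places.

-0.8857

Rank hours: 3, 1, 4, 2, 6, 5
Rank score: 3, 5, 4, 6, 1, 2
d = rank(hours) − rank(score): 0, -4, 0, -4, 5, 3; Σd² = 66
ρ = 1 − 6Σd² / [n(n²−1)] = 1 − 6×66 / (6×35) = 1 − 396/210 ≈ -0.8857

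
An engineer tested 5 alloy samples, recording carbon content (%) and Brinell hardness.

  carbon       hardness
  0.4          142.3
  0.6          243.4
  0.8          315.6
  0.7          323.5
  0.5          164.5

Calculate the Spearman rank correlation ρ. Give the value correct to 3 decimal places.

Rank carbon: 1, 3, 5, 4, 2
Rank hardness: 1, 3, 4, 5, 2
d = rank(carbon) − rank(hardness): 0, 0, 1, -1, 0; Σd² = 2
ρ = 1 − 6Σd² / [n(n²−1)] = 1 − 6×2 / (5×24) = 1 − 12/120 ≈ 0.900

0.900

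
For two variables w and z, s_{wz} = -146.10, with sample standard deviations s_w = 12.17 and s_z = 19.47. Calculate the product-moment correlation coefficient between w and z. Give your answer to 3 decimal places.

r = Cov(w,z) / (s_w · s_z) = -146.10 / (12.17 × 19.47)
  = -146.10 / 236.9499 ≈ -0.617

-0.617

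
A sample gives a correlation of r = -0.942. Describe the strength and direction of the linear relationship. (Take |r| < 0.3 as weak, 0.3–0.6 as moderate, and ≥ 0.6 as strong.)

r = -0.942 < 0 so the relationship is negative.
|r| = 0.942, which falls in the strong range.

strong negative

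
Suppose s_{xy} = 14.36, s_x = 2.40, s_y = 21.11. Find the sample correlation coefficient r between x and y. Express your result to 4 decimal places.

0.2834

r = Cov(x,y) / (s_x · s_y) = 14.36 / (2.40 × 21.11)
  = 14.36 / 50.6640 ≈ 0.2834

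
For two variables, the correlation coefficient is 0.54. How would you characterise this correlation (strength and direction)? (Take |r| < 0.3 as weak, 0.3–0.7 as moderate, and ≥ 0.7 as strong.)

r = 0.54 > 0 so the relationship is positive.
|r| = 0.54, which falls in the moderate range.

moderate positive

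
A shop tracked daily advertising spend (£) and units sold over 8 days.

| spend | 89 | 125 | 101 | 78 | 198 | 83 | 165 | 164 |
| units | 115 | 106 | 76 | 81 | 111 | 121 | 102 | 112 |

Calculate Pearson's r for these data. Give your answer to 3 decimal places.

0.271

n = 8, Σx = 1003, Σy = 824, Σx² = 140045, Σy² = 86708, Σxy = 104698
nΣxy − ΣxΣy = 837584 − 826472 = 11112
nΣx² − (Σx)² = 1120360 − 1006009 = 114351; nΣy² − (Σy)² = 693664 − 678976 = 14688
r = 11112 / √(114351 × 14688) = 11112 / 40982.7706 ≈ 0.271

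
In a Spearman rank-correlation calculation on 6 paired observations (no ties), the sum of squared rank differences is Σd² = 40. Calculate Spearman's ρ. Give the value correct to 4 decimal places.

-0.1429

ρ = 1 − 6Σd² / [n(n²−1)] = 1 − 6×40 / (6×35)
  = 1 − 240/210 = 1 − 1.14286 ≈ -0.1429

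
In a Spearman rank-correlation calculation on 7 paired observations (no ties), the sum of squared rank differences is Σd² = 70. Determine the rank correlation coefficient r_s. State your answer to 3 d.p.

ρ = 1 − 6Σd² / [n(n²−1)] = 1 − 6×70 / (7×48)
  = 1 − 420/336 = 1 − 1.2500 ≈ -0.250

-0.250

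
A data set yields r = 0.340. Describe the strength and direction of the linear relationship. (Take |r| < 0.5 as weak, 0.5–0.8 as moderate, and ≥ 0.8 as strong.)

r = 0.340 > 0 so the relationship is positive.
|r| = 0.340, which falls in the weak range.

weak positive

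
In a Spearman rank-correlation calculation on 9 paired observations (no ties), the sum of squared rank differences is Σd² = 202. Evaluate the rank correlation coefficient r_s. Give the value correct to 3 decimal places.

ρ = 1 − 6Σd² / [n(n²−1)] = 1 − 6×202 / (9×80)
  = 1 − 1212/720 = 1 − 1.6833 ≈ -0.683

-0.683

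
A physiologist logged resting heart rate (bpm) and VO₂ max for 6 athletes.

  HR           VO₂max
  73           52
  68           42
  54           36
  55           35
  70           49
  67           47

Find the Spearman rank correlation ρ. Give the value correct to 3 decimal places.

0.886

Rank HR: 6, 4, 1, 2, 5, 3
Rank VO₂max: 6, 3, 2, 1, 5, 4
d = rank(HR) − rank(VO₂max): 0, 1, -1, 1, 0, -1; Σd² = 4
ρ = 1 − 6Σd² / [n(n²−1)] = 1 − 6×4 / (6×35) = 1 − 24/210 ≈ 0.886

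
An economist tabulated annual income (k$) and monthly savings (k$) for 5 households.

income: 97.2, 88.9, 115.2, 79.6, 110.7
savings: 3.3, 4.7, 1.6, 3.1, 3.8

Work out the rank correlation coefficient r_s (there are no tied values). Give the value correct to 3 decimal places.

Rank income: 3, 2, 5, 1, 4
Rank savings: 3, 5, 1, 2, 4
d = rank(income) − rank(savings): 0, -3, 4, -1, 0; Σd² = 26
ρ = 1 − 6Σd² / [n(n²−1)] = 1 − 6×26 / (5×24) = 1 − 156/120 ≈ -0.300

-0.300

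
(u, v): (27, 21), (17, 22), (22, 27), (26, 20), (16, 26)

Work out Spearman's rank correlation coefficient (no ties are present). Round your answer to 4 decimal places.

-0.6000

Rank u: 5, 2, 3, 4, 1
Rank v: 2, 3, 5, 1, 4
d = rank(u) − rank(v): 3, -1, -2, 3, -3; Σd² = 32
ρ = 1 − 6Σd² / [n(n²−1)] = 1 − 6×32 / (5×24) = 1 − 192/120 ≈ -0.6000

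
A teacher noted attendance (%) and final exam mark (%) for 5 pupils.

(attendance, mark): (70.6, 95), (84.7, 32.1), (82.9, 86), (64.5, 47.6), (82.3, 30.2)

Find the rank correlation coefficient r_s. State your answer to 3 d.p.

Rank attendance: 2, 5, 4, 1, 3
Rank mark: 5, 2, 4, 3, 1
d = rank(attendance) − rank(mark): -3, 3, 0, -2, 2; Σd² = 26
ρ = 1 − 6Σd² / [n(n²−1)] = 1 − 6×26 / (5×24) = 1 − 156/120 ≈ -0.300

-0.300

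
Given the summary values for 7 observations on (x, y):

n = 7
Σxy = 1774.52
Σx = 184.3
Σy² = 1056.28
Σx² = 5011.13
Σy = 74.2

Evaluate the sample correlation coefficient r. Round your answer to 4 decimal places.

r = (nΣxy − ΣxΣy) / √[(nΣx² − (Σx)²)(nΣy² − (Σy)²)]
Numerator: 7×1774.52 − 184.3×74.2 = -1253.42
Denominator: √[(35077.91 − 33966.49)(7393.96 − 5505.64)] = √[1111.42 × 1888.32] = 1448.6948
r = -1253.42 / 1448.6948 ≈ -0.8652

-0.8652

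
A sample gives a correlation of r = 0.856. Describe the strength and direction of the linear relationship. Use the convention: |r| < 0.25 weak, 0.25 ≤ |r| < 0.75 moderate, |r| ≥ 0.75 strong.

r = 0.856 > 0 so the relationship is positive.
|r| = 0.856, which falls in the strong range.

strong positive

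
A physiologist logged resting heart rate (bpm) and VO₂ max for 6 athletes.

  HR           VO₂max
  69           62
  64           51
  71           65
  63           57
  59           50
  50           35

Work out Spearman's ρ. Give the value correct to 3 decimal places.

Rank HR: 5, 4, 6, 3, 2, 1
Rank VO₂max: 5, 3, 6, 4, 2, 1
d = rank(HR) − rank(VO₂max): 0, 1, 0, -1, 0, 0; Σd² = 2
ρ = 1 − 6Σd² / [n(n²−1)] = 1 − 6×2 / (6×35) = 1 − 12/210 ≈ 0.943

0.943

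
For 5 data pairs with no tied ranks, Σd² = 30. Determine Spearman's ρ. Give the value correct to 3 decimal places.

-0.500

ρ = 1 − 6Σd² / [n(n²−1)] = 1 − 6×30 / (5×24)
  = 1 − 180/120 = 1 − 1.5000 ≈ -0.500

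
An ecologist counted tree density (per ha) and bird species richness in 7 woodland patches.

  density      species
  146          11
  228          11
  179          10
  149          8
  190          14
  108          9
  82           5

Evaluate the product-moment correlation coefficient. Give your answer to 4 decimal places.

0.7490

n = 7, Σx = 1082, Σy = 68, Σx² = 182030, Σy² = 708, Σxy = 11138
nΣxy − ΣxΣy = 77966 − 73576 = 4390
nΣx² − (Σx)² = 1274210 − 1170724 = 103486; nΣy² − (Σy)² = 4956 − 4624 = 332
r = 4390 / √(103486 × 332) = 4390 / 5861.5145 ≈ 0.7490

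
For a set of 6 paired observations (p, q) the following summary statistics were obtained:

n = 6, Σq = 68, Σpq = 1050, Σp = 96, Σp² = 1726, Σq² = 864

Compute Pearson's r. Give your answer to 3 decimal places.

-0.285

r = (nΣpq − ΣpΣq) / √[(nΣp² − (Σp)²)(nΣq² − (Σq)²)]
Numerator: 6×1050 − 96×68 = -228
Denominator: √[(10356 − 9216)(5184 − 4624)] = √[1140 × 560] = 798.9994
r = -228 / 798.9994 ≈ -0.285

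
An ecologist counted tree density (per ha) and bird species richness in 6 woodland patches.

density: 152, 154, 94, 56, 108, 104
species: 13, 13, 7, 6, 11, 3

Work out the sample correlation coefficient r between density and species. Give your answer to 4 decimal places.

0.7467

n = 6, Σx = 668, Σy = 53, Σx² = 81272, Σy² = 553, Σxy = 6472
nΣxy − ΣxΣy = 38832 − 35404 = 3428
nΣx² − (Σx)² = 487632 − 446224 = 41408; nΣy² − (Σy)² = 3318 − 2809 = 509
r = 3428 / √(41408 × 509) = 3428 / 4590.9337 ≈ 0.7467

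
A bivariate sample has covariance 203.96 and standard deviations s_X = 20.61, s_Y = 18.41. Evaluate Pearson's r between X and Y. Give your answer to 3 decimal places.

0.538

r = Cov(X,Y) / (s_X · s_Y) = 203.96 / (20.61 × 18.41)
  = 203.96 / 379.4301 ≈ 0.538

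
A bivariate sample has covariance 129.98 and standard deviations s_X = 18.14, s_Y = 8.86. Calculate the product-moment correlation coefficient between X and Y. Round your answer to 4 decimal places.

r = Cov(X,Y) / (s_X · s_Y) = 129.98 / (18.14 × 8.86)
  = 129.98 / 160.7204 ≈ 0.8087

0.8087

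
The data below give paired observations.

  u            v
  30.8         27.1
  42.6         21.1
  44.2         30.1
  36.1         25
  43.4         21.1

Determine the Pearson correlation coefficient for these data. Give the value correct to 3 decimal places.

n = 5, Σu = 197.1, Σv = 124.4, Σu² = 7903.81, Σv² = 3155.84, Σuv = 4882.2
nΣuv − ΣuΣv = 24411 − 24519.24 = -108.24
nΣu² − (Σu)² = 39519.05 − 38848.41 = 670.64; nΣv² − (Σv)² = 15779.2 − 15475.36 = 303.84
r = -108.24 / √(670.64 × 303.84) = -108.24 / 451.4059 ≈ -0.240

-0.240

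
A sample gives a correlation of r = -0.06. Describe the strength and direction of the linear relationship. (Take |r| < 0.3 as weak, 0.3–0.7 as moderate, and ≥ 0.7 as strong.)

weak negative

r = -0.06 < 0 so the relationship is negative.
|r| = 0.06, which falls in the weak range.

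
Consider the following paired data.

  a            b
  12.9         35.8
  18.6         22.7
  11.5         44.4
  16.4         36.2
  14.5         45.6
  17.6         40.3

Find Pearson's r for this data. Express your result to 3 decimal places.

-0.631

n = 6, Σa = 91.5, Σb = 225, Σa² = 1433.59, Σb² = 8782.18, Σab = 3358.8
nΣab − ΣaΣb = 20152.8 − 20587.5 = -434.7
nΣa² − (Σa)² = 8601.54 − 8372.25 = 229.29; nΣb² − (Σb)² = 52693.08 − 50625 = 2068.08
r = -434.7 / √(229.29 × 2068.08) = -434.7 / 688.6146 ≈ -0.631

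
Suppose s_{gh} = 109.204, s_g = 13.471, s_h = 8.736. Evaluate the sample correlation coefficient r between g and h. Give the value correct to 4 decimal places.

r = Cov(g,h) / (s_g · s_h) = 109.204 / (13.471 × 8.736)
  = 109.204 / 117.6827 ≈ 0.9280

0.9280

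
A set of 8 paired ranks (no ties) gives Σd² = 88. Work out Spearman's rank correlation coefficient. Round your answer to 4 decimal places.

ρ = 1 − 6Σd² / [n(n²−1)] = 1 − 6×88 / (8×63)
  = 1 − 528/504 = 1 − 1.04762 ≈ -0.0476

-0.0476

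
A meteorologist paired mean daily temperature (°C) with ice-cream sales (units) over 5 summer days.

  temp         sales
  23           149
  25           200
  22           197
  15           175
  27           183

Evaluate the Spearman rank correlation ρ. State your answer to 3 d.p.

0.300

Rank temp: 3, 4, 2, 1, 5
Rank sales: 1, 5, 4, 2, 3
d = rank(temp) − rank(sales): 2, -1, -2, -1, 2; Σd² = 14
ρ = 1 − 6Σd² / [n(n²−1)] = 1 − 6×14 / (5×24) = 1 − 84/120 ≈ 0.300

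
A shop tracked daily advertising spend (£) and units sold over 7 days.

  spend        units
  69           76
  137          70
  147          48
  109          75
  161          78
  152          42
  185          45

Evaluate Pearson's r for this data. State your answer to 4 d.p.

-0.5950

n = 7, Σx = 960, Σy = 434, Σx² = 140270, Σy² = 28478, Σxy = 57332
nΣxy − ΣxΣy = 401324 − 416640 = -15316
nΣx² − (Σx)² = 981890 − 921600 = 60290; nΣy² − (Σy)² = 199346 − 188356 = 10990
r = -15316 / √(60290 × 10990) = -15316 / 25740.7673 ≈ -0.5950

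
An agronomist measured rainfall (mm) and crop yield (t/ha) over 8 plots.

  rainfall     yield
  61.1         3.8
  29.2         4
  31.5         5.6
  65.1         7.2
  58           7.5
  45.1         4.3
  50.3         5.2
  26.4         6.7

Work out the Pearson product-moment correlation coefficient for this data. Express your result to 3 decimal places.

n = 8, Σx = 366.7, Σy = 44.3, Σx² = 18441.17, Σy² = 260.31, Σxy = 2061.47
nΣxy − ΣxΣy = 16491.76 − 16244.81 = 246.95
nΣx² − (Σx)² = 147529.36 − 134468.89 = 13060.47; nΣy² − (Σy)² = 2082.48 − 1962.49 = 119.99
r = 246.95 / √(13060.47 × 119.99) = 246.95 / 1251.8490 ≈ 0.197

0.197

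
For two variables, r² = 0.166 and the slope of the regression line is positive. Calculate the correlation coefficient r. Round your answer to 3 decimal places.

|r| = √0.166 = 0.407
The association is positive, so r = 0.407.

0.407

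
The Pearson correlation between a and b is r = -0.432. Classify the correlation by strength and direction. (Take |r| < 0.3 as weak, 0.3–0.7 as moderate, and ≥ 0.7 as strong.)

moderate negative

r = -0.432 < 0 so the relationship is negative.
|r| = 0.432, which falls in the moderate range.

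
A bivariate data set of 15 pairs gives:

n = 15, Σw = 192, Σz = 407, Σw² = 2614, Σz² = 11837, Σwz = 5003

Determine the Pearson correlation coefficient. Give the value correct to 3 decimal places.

r = (nΣwz − ΣwΣz) / √[(nΣw² − (Σw)²)(nΣz² − (Σz)²)]
Numerator: 15×5003 − 192×407 = -3099
Denominator: √[(39210 − 36864)(177555 − 165649)] = √[2346 × 11906] = 5285.0237
r = -3099 / 5285.0237 ≈ -0.586

-0.586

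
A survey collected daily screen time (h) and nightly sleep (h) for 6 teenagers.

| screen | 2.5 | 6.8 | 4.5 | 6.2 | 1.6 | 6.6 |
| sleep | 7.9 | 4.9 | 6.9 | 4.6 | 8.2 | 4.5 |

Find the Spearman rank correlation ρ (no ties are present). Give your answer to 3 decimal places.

-0.829

Rank screen: 2, 6, 3, 4, 1, 5
Rank sleep: 5, 3, 4, 2, 6, 1
d = rank(screen) − rank(sleep): -3, 3, -1, 2, -5, 4; Σd² = 64
ρ = 1 − 6Σd² / [n(n²−1)] = 1 − 6×64 / (6×35) = 1 − 384/210 ≈ -0.829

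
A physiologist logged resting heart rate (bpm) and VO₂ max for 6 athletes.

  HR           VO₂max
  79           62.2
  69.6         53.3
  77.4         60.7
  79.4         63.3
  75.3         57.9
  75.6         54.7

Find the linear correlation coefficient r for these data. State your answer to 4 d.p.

n = 6, Σx = 456.3, Σy = 352.1, Σx² = 34765.73, Σy² = 20745.61, Σxy = 26842.87
nΣxy − ΣxΣy = 161057.22 − 160663.23 = 393.99
nΣx² − (Σx)² = 208594.38 − 208209.69 = 384.69; nΣy² − (Σy)² = 124473.66 − 123974.41 = 499.25
r = 393.99 / √(384.69 × 499.25) = 393.99 / 438.2425 ≈ 0.8990

0.8990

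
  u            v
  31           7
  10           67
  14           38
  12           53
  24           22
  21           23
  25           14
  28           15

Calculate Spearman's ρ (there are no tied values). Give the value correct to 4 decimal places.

-0.9762

Rank u: 8, 1, 3, 2, 5, 4, 6, 7
Rank v: 1, 8, 6, 7, 4, 5, 2, 3
d = rank(u) − rank(v): 7, -7, -3, -5, 1, -1, 4, 4; Σd² = 166
ρ = 1 − 6Σd² / [n(n²−1)] = 1 − 6×166 / (8×63) = 1 − 996/504 ≈ -0.9762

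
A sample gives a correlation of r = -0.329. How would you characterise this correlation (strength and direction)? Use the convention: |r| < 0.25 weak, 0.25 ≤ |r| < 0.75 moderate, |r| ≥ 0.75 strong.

r = -0.329 < 0 so the relationship is negative.
|r| = 0.329, which falls in the moderate range.

moderate negative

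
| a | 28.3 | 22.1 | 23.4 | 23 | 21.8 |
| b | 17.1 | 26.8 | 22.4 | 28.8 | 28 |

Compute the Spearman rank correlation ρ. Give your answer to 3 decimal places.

Rank a: 5, 2, 4, 3, 1
Rank b: 1, 3, 2, 5, 4
d = rank(a) − rank(b): 4, -1, 2, -2, -3; Σd² = 34
ρ = 1 − 6Σd² / [n(n²−1)] = 1 − 6×34 / (5×24) = 1 − 204/120 ≈ -0.700

-0.700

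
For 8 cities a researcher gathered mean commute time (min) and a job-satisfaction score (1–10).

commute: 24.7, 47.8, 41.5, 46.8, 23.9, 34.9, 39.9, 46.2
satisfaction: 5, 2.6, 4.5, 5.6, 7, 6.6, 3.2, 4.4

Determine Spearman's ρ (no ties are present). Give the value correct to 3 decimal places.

-0.643

Rank commute: 2, 8, 5, 7, 1, 3, 4, 6
Rank satisfaction: 5, 1, 4, 6, 8, 7, 2, 3
d = rank(commute) − rank(satisfaction): -3, 7, 1, 1, -7, -4, 2, 3; Σd² = 138
ρ = 1 − 6Σd² / [n(n²−1)] = 1 − 6×138 / (8×63) = 1 − 828/504 ≈ -0.643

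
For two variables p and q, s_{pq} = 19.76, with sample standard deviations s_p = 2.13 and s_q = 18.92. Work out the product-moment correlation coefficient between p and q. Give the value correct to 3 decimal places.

r = Cov(p,q) / (s_p · s_q) = 19.76 / (2.13 × 18.92)
  = 19.76 / 40.2996 ≈ 0.490

0.490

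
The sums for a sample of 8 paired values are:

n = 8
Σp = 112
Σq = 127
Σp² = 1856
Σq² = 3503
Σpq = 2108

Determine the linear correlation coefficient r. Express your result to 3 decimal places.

0.504

r = (nΣpq − ΣpΣq) / √[(nΣp² − (Σp)²)(nΣq² − (Σq)²)]
Numerator: 8×2108 − 112×127 = 2640
Denominator: √[(14848 − 12544)(28024 − 16129)] = √[2304 × 11895] = 5235.0817
r = 2640 / 5235.0817 ≈ 0.504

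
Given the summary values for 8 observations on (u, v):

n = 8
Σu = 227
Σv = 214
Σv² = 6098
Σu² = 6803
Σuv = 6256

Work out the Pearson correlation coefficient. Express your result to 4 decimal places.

r = (nΣuv − ΣuΣv) / √[(nΣu² − (Σu)²)(nΣv² − (Σv)²)]
Numerator: 8×6256 − 227×214 = 1470
Denominator: √[(54424 − 51529)(48784 − 45796)] = √[2895 × 2988] = 2941.1324
r = 1470 / 2941.1324 ≈ 0.4998

0.4998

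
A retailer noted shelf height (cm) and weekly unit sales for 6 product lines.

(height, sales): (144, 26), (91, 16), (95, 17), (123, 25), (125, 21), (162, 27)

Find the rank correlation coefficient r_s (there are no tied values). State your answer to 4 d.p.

Rank height: 5, 1, 2, 3, 4, 6
Rank sales: 5, 1, 2, 4, 3, 6
d = rank(height) − rank(sales): 0, 0, 0, -1, 1, 0; Σd² = 2
ρ = 1 − 6Σd² / [n(n²−1)] = 1 − 6×2 / (6×35) = 1 − 12/210 ≈ 0.9429

0.9429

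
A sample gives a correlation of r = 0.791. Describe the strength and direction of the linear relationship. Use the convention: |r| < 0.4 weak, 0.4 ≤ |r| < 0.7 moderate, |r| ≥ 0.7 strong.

r = 0.791 > 0 so the relationship is positive.
|r| = 0.791, which falls in the strong range.

strong positive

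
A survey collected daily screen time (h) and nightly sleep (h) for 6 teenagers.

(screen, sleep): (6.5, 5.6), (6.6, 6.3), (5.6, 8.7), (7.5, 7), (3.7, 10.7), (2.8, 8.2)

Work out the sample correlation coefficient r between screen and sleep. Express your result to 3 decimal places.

-0.690

n = 6, Σx = 32.7, Σy = 46.5, Σx² = 194.95, Σy² = 377.47, Σxy = 241.75
nΣxy − ΣxΣy = 1450.5 − 1520.55 = -70.05
nΣx² − (Σx)² = 1169.7 − 1069.29 = 100.41; nΣy² − (Σy)² = 2264.82 − 2162.25 = 102.57
r = -70.05 / √(100.41 × 102.57) = -70.05 / 101.4843 ≈ -0.690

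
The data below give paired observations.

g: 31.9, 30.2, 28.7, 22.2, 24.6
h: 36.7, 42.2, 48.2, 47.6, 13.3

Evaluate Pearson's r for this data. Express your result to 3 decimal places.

0.167

n = 5, Σg = 137.6, Σh = 188, Σg² = 3851.34, Σh² = 7893.62, Σgh = 5212.41
nΣgh − ΣgΣh = 26062.05 − 25868.8 = 193.25
nΣg² − (Σg)² = 19256.7 − 18933.76 = 322.94; nΣh² − (Σh)² = 39468.1 − 35344 = 4124.1
r = 193.25 / √(322.94 × 4124.1) = 193.25 / 1154.0524 ≈ 0.167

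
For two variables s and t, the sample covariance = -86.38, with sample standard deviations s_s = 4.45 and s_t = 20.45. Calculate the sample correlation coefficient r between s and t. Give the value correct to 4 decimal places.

r = Cov(s,t) / (s_s · s_t) = -86.38 / (4.45 × 20.45)
  = -86.38 / 91.0025 ≈ -0.9492

-0.9492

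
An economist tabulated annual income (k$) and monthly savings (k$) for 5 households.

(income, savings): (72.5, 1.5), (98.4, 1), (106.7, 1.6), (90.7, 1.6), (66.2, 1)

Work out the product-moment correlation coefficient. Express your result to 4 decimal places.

n = 5, Σx = 434.5, Σy = 6.7, Σx² = 38932.63, Σy² = 9.37, Σxy = 589.19
nΣxy − ΣxΣy = 2945.95 − 2911.15 = 34.8
nΣx² − (Σx)² = 194663.15 − 188790.25 = 5872.9; nΣy² − (Σy)² = 46.85 − 44.89 = 1.96
r = 34.8 / √(5872.9 × 1.96) = 34.8 / 107.2888 ≈ 0.3244

0.3244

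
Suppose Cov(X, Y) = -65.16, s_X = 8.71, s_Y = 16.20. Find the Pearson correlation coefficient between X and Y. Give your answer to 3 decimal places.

-0.462

r = Cov(X,Y) / (s_X · s_Y) = -65.16 / (8.71 × 16.20)
  = -65.16 / 141.1020 ≈ -0.462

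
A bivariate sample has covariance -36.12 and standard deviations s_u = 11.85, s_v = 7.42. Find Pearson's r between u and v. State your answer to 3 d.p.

-0.411

r = Cov(u,v) / (s_u · s_v) = -36.12 / (11.85 × 7.42)
  = -36.12 / 87.9270 ≈ -0.411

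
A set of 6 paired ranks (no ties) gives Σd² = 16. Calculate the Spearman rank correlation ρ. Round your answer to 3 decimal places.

ρ = 1 − 6Σd² / [n(n²−1)] = 1 − 6×16 / (6×35)
  = 1 − 96/210 = 1 − 0.4571 ≈ 0.543

0.543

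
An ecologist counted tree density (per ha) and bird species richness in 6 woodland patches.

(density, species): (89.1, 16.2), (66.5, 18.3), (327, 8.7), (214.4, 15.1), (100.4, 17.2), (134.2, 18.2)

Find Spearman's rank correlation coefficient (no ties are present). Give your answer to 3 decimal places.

-0.771

Rank density: 2, 1, 6, 5, 3, 4
Rank species: 3, 6, 1, 2, 4, 5
d = rank(density) − rank(species): -1, -5, 5, 3, -1, -1; Σd² = 62
ρ = 1 − 6Σd² / [n(n²−1)] = 1 − 6×62 / (6×35) = 1 − 372/210 ≈ -0.771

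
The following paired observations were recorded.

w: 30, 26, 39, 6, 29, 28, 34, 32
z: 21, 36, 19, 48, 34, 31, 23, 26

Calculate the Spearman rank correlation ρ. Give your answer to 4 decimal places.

Rank w: 5, 2, 8, 1, 4, 3, 7, 6
Rank z: 2, 7, 1, 8, 6, 5, 3, 4
d = rank(w) − rank(z): 3, -5, 7, -7, -2, -2, 4, 2; Σd² = 160
ρ = 1 − 6Σd² / [n(n²−1)] = 1 − 6×160 / (8×63) = 1 − 960/504 ≈ -0.9048

-0.9048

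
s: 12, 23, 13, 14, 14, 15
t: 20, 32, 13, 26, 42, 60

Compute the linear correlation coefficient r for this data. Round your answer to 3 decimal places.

0.208

n = 6, Σs = 91, Σt = 193, Σs² = 1459, Σt² = 7633, Σst = 2997
nΣst − ΣsΣt = 17982 − 17563 = 419
nΣs² − (Σs)² = 8754 − 8281 = 473; nΣt² − (Σt)² = 45798 − 37249 = 8549
r = 419 / √(473 × 8549) = 419 / 2010.8896 ≈ 0.208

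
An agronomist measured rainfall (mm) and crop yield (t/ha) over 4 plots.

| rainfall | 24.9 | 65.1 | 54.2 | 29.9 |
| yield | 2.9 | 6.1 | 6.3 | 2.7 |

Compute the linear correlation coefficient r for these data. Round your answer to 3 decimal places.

0.951

n = 4, Σx = 174.1, Σy = 18, Σx² = 8689.67, Σy² = 92.6, Σxy = 891.51
nΣxy − ΣxΣy = 3566.04 − 3133.8 = 432.24
nΣx² − (Σx)² = 34758.68 − 30310.81 = 4447.87; nΣy² − (Σy)² = 370.4 − 324 = 46.4
r = 432.24 / √(4447.87 × 46.4) = 432.24 / 454.2919 ≈ 0.951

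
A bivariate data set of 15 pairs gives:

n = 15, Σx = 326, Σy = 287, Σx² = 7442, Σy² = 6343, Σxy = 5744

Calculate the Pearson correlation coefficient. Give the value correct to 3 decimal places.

r = (nΣxy − ΣxΣy) / √[(nΣx² − (Σx)²)(nΣy² − (Σy)²)]
Numerator: 15×5744 − 326×287 = -7402
Denominator: √[(111630 − 106276)(95145 − 82369)] = √[5354 × 12776] = 8270.5927
r = -7402 / 8270.5927 ≈ -0.895

-0.895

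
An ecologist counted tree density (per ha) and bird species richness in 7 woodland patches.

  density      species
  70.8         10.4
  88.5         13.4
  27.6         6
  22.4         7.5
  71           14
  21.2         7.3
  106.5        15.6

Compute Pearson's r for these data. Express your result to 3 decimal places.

n = 7, Σx = 408, Σy = 74.2, Σx² = 30941.1, Σy² = 872.62, Σxy = 5065.98
nΣxy − ΣxΣy = 35461.86 − 30273.6 = 5188.26
nΣx² − (Σx)² = 216587.7 − 166464 = 50123.7; nΣy² − (Σy)² = 6108.34 − 5505.64 = 602.7
r = 5188.26 / √(50123.7 × 602.7) = 5188.26 / 5496.3219 ≈ 0.944

0.944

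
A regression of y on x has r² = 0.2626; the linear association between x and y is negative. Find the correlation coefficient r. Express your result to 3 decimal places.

|r| = √0.2626 = 0.512
The association is negative, so r = −0.512.

-0.512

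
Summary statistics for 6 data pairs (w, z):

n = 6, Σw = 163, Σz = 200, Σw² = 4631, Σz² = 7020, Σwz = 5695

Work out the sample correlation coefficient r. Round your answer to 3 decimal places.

0.977

r = (nΣwz − ΣwΣz) / √[(nΣw² − (Σw)²)(nΣz² − (Σz)²)]
Numerator: 6×5695 − 163×200 = 1570
Denominator: √[(27786 − 26569)(42120 − 40000)] = √[1217 × 2120] = 1606.2503
r = 1570 / 1606.2503 ≈ 0.977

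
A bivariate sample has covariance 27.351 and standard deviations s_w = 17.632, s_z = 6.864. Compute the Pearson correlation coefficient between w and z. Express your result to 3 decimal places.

r = Cov(w,z) / (s_w · s_z) = 27.351 / (17.632 × 6.864)
  = 27.351 / 121.0260 ≈ 0.226

0.226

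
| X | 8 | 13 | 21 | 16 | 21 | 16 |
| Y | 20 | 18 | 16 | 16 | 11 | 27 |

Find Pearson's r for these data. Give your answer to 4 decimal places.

n = 6, ΣX = 95, ΣY = 108, ΣX² = 1627, ΣY² = 2086, ΣXY = 1649
nΣXY − ΣXΣY = 9894 − 10260 = -366
nΣX² − (ΣX)² = 9762 − 9025 = 737; nΣY² − (ΣY)² = 12516 − 11664 = 852
r = -366 / √(737 × 852) = -366 / 792.4166 ≈ -0.4619

-0.4619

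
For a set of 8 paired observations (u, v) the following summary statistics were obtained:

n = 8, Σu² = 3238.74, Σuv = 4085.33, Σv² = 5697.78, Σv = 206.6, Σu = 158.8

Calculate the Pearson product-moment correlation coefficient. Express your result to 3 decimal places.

r = (nΣuv − ΣuΣv) / √[(nΣu² − (Σu)²)(nΣv² − (Σv)²)]
Numerator: 8×4085.33 − 158.8×206.6 = -125.44
Denominator: √[(25909.92 − 25217.44)(45582.24 − 42683.56)] = √[692.48 × 2898.68] = 1416.7844
r = -125.44 / 1416.7844 ≈ -0.089

-0.089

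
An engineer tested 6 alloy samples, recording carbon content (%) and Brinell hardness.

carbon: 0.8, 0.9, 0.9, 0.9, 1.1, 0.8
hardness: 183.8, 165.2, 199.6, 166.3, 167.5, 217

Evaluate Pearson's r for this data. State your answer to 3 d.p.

n = 6, Σx = 5.4, Σy = 1099.4, Σx² = 4.92, Σy² = 203714.58, Σxy = 982.88
nΣxy − ΣxΣy = 5897.28 − 5936.76 = -39.48
nΣx² − (Σx)² = 29.52 − 29.16 = 0.36; nΣy² − (Σy)² = 1222287.48 − 1208680.36 = 13607.12
r = -39.48 / √(0.36 × 13607.12) = -39.48 / 69.9897 ≈ -0.564

-0.564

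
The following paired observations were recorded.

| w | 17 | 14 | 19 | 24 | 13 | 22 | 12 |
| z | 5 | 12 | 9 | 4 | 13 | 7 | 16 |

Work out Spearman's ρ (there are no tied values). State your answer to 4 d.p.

Rank w: 4, 3, 5, 7, 2, 6, 1
Rank z: 2, 5, 4, 1, 6, 3, 7
d = rank(w) − rank(z): 2, -2, 1, 6, -4, 3, -6; Σd² = 106
ρ = 1 − 6Σd² / [n(n²−1)] = 1 − 6×106 / (7×48) = 1 − 636/336 ≈ -0.8929

-0.8929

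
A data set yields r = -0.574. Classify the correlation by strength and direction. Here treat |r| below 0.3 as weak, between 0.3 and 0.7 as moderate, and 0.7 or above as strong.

r = -0.574 < 0 so the relationship is negative.
|r| = 0.574, which falls in the moderate range.

moderate negative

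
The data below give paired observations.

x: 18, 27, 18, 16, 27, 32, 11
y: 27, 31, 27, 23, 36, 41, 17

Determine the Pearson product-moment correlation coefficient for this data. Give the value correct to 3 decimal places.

n = 7, Σx = 149, Σy = 202, Σx² = 3507, Σy² = 6214, Σxy = 4648
nΣxy − ΣxΣy = 32536 − 30098 = 2438
nΣx² − (Σx)² = 24549 − 22201 = 2348; nΣy² − (Σy)² = 43498 − 40804 = 2694
r = 2438 / √(2348 × 2694) = 2438 / 2515.0571 ≈ 0.969

0.969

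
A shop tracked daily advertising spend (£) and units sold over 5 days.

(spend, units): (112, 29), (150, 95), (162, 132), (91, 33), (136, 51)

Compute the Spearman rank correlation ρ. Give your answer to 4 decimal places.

0.9000

Rank spend: 2, 4, 5, 1, 3
Rank units: 1, 4, 5, 2, 3
d = rank(spend) − rank(units): 1, 0, 0, -1, 0; Σd² = 2
ρ = 1 − 6Σd² / [n(n²−1)] = 1 − 6×2 / (5×24) = 1 − 12/120 ≈ 0.9000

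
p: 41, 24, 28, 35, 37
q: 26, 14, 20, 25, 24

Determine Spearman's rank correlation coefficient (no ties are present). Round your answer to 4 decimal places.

0.9000

Rank p: 5, 1, 2, 3, 4
Rank q: 5, 1, 2, 4, 3
d = rank(p) − rank(q): 0, 0, 0, -1, 1; Σd² = 2
ρ = 1 − 6Σd² / [n(n²−1)] = 1 − 6×2 / (5×24) = 1 − 12/120 ≈ 0.9000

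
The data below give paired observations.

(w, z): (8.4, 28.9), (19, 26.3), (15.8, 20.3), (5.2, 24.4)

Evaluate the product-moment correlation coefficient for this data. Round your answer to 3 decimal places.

n = 4, Σw = 48.4, Σz = 99.9, Σw² = 708.24, Σz² = 2534.35, Σwz = 1190.08
nΣwz − ΣwΣz = 4760.32 − 4835.16 = -74.84
nΣw² − (Σw)² = 2832.96 − 2342.56 = 490.4; nΣz² − (Σz)² = 10137.4 − 9980.01 = 157.39
r = -74.84 / √(490.4 × 157.39) = -74.84 / 277.8202 ≈ -0.269

-0.269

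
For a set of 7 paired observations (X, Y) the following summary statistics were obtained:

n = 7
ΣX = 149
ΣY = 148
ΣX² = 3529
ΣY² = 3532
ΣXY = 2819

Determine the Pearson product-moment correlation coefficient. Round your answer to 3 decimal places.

-0.873

r = (nΣXY − ΣXΣY) / √[(nΣX² − (ΣX)²)(nΣY² − (ΣY)²)]
Numerator: 7×2819 − 149×148 = -2319
Denominator: √[(24703 − 22201)(24724 − 21904)] = √[2502 × 2820] = 2656.2455
r = -2319 / 2656.2455 ≈ -0.873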